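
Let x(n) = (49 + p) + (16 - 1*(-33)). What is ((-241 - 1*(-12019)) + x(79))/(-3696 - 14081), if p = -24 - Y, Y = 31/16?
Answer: -189601/284432 ≈ -0.66660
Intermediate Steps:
Y = 31/16 (Y = 31*(1/16) = 31/16 ≈ 1.9375)
p = -415/16 (p = -24 - 1*31/16 = -24 - 31/16 = -415/16 ≈ -25.938)
x(n) = 1153/16 (x(n) = (49 - 415/16) + (16 - 1*(-33)) = 369/16 + (16 + 33) = 369/16 + 49 = 1153/16)
((-241 - 1*(-12019)) + x(79))/(-3696 - 14081) = ((-241 - 1*(-12019)) + 1153/16)/(-3696 - 14081) = ((-241 + 12019) + 1153/16)/(-17777) = (11778 + 1153/16)*(-1/17777) = (189601/16)*(-1/17777) = -189601/284432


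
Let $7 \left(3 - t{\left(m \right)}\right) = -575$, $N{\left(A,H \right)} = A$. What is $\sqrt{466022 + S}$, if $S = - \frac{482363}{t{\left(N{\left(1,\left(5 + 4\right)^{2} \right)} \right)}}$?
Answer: $\frac{\sqrt{40881513079}}{298} \approx 678.5$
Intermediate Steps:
$t{\left(m \right)} = \frac{596}{7}$ ($t{\left(m \right)} = 3 - - \frac{575}{7} = 3 + \frac{575}{7} = \frac{596}{7}$)
$S = - \frac{3376541}{596}$ ($S = - \frac{482363}{\frac{596}{7}} = \left(-482363\right) \frac{7}{596} = - \frac{3376541}{596} \approx -5665.3$)
$\sqrt{466022 + S} = \sqrt{466022 - \frac{3376541}{596}} = \sqrt{\frac{274372571}{596}} = \frac{\sqrt{40881513079}}{298}$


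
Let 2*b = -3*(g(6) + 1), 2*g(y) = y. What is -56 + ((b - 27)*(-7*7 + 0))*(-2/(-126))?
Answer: -91/3 ≈ -30.333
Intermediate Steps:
g(y) = y/2
b = -6 (b = (-3*((½)*6 + 1))/2 = (-3*(3 + 1))/2 = (-3*4)/2 = (½)*(-12) = -6)
-56 + ((b - 27)*(-7*7 + 0))*(-2/(-126)) = -56 + ((-6 - 27)*(-7*7 + 0))*(-2/(-126)) = -56 + (-33*(-49 + 0))*(-2*(-1/126)) = -56 - 33*(-49)*(1/63) = -56 + 1617*(1/63) = -56 + 77/3 = -91/3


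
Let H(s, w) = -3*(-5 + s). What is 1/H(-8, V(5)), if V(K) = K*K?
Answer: 1/39 ≈ 0.025641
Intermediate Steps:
V(K) = K²
H(s, w) = 15 - 3*s
1/H(-8, V(5)) = 1/(15 - 3*(-8)) = 1/(15 + 24) = 1/39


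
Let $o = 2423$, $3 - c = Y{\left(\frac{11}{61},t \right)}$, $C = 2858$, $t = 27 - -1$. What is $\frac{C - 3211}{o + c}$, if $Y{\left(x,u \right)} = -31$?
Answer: $- \frac{353}{2457} \approx -0.14367$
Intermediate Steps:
$t = 28$ ($t = 27 + 1 = 28$)
$c = 34$ ($c = 3 - -31 = 3 + 31 = 34$)
$\frac{C - 3211}{o + c} = \frac{2858 - 3211}{2423 + 34} = - \frac{353}{2457}$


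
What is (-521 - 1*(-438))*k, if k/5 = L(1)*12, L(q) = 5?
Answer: -24900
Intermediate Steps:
k = 300 (k = 5*(5*12) = 5*60 = 300)
(-521 - 1*(-438))*k = (-521 - 1*(-438))*300 = (-521 + 438)*300 = -83*300 = -24900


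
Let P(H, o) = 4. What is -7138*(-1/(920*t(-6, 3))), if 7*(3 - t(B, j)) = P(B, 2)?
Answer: 24983/7820 ≈ 3.1948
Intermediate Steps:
t(B, j) = 17/7 (t(B, j) = 3 - ⅐*4 = 3 - 4/7 = 17/7)
-7138*(-1/(920*t(-6, 3))) = -7138/(((17/7)*20)*(-46)) = -7138/((340/7)*(-46)) = -7138/(-15640/7) = -7138*(-7/15640) = 24983/7820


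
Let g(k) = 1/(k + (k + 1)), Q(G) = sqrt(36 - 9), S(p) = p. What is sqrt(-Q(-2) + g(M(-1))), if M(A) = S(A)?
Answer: sqrt(-1 - 3*sqrt(3)) ≈ 2.4892*I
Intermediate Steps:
M(A) = A
Q(G) = 3*sqrt(3) (Q(G) = sqrt(27) = 3*sqrt(3))
g(k) = 1/(1 + 2*k) (g(k) = 1/(k + (1 + k)) = 1/(1 + 2*k))
sqrt(-Q(-2) + g(M(-1))) = sqrt(-3*sqrt(3) + 1/(1 + 2*(-1))) = sqrt(-3*sqrt(3) + 1/(1 - 2)) = sqrt(-3*sqrt(3) + 1/(-1)) = sqrt(-3*sqrt(3) - 1) = sqrt(-1 - 3*sqrt(3))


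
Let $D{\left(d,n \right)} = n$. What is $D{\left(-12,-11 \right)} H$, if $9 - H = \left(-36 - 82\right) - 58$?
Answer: $-2035$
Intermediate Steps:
$H = 185$ ($H = 9 - \left(\left(-36 - 82\right) - 58\right) = 9 - \left(-118 - 58\right) = 9 - -176 = 9 + 176 = 185$)
$D{\left(-12,-11 \right)} H = \left(-11\right) 185 = -2035$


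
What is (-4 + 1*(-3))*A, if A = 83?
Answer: -581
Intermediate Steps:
(-4 + 1*(-3))*A = (-4 + 1*(-3))*83 = (-4 - 3)*83 = -7*83 = -581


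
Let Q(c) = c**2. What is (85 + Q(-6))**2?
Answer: 14641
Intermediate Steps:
(85 + Q(-6))**2 = (85 + (-6)**2)**2 = (85 + 36)**2 = 121**2 = 14641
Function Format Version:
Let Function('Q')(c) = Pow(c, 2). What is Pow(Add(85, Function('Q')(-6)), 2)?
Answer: 14641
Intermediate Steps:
Pow(Add(85, Function('Q')(-6)), 2) = Pow(Add(85, Pow(-6, 2)), 2) = Pow(Add(85, 36), 2) = Pow(121, 2) = 14641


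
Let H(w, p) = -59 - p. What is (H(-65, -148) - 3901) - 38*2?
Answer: -3888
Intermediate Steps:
(H(-65, -148) - 3901) - 38*2 = ((-59 - 1*(-148)) - 3901) - 38*2 = ((-59 + 148) - 3901) - 76 = (89 - 3901) - 76 = -3812 - 76 = -3888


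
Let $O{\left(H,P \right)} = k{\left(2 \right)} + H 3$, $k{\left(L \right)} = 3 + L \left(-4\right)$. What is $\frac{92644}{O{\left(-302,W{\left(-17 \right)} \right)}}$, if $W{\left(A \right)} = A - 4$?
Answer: $- \frac{92644}{911} \approx -101.69$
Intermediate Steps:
$W{\left(A \right)} = -4 + A$
$k{\left(L \right)} = 3 - 4 L$
$O{\left(H,P \right)} = -5 + 3 H$ ($O{\left(H,P \right)} = \left(3 - 8\right) + H 3 = \left(3 - 8\right) + 3 H = -5 + 3 H$)
$\frac{92644}{O{\left(-302,W{\left(-17 \right)} \right)}} = \frac{92644}{-5 + 3 \left(-302\right)} = \frac{92644}{-5 - 906} = \frac{92644}{-911} = 92644 \left(- \frac{1}{911}\right) = - \frac{92644}{911}$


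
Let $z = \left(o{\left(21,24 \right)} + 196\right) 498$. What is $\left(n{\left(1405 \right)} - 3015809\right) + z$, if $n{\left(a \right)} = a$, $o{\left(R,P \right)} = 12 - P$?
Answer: $-2922772$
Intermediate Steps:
$z = 91632$ ($z = \left(\left(12 - 24\right) + 196\right) 498 = \left(-12 + 196\right) 498 = 184 \cdot 498 = 91632$)
$\left(n{\left(1405 \right)} - 3015809\right) + z = \left(1405 - 3015809\right) + 91632 = -3014404 + 91632 = -2922772$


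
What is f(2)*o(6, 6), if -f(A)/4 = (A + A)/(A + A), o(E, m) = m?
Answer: -24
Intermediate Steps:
f(A) = -4 (f(A) = -4*(A + A)/(A + A) = -4*2*A/(2*A) = -4*2*A*1/(2*A) = -4*1 = -4)
f(2)*o(6, 6) = -4*6 = -24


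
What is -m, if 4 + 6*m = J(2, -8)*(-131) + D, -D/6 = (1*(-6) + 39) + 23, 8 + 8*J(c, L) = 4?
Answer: 183/4 ≈ 45.750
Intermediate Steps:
J(c, L) = -1/2 (J(c, L) = -1 + (1/8)*4 = -1 + 1/2 = -1/2)
D = -336 (D = -6*((1*(-6) + 39) + 23) = -6*((-6 + 39) + 23) = -6*(33 + 23) = -6*56 = -336)
m = -183/4 (m = -2/3 + (-1/2*(-131) - 336)/6 = -2/3 + (131/2 - 336)/6 = -2/3 + (1/6)*(-541/2) = -2/3 - 541/12 = -183/4 ≈ -45.750)
-m = -1*(-183/4) = 183/4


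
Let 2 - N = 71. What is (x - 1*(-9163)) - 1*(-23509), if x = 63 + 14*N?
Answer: 31769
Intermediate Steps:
N = -69 (N = 2 - 1*71 = 2 - 71 = -69)
x = -903 (x = 63 + 14*(-69) = 63 - 966 = -903)
(x - 1*(-9163)) - 1*(-23509) = (-903 - 1*(-9163)) - 1*(-23509) = (-903 + 9163) + 23509 = 8260 + 23509 = 31769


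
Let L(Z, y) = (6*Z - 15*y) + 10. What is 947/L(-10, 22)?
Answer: -947/380 ≈ -2.4921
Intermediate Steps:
L(Z, y) = 10 - 15*y + 6*Z (L(Z, y) = (-15*y + 6*Z) + 10 = 10 - 15*y + 6*Z)
947/L(-10, 22) = 947/(10 - 15*22 + 6*(-10)) = 947/(10 - 330 - 60) = 947/(-380) = 947*(-1/380) = -947/380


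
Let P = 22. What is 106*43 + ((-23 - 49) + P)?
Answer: 4508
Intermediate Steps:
106*43 + ((-23 - 49) + P) = 106*43 + ((-23 - 49) + 22) = 4558 + (-72 + 22) = 4558 - 50 = 4508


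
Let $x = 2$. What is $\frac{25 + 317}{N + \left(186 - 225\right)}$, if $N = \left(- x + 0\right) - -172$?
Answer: $\frac{342}{131} \approx 2.6107$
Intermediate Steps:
$N = 170$ ($N = \left(\left(-1\right) 2 + 0\right) - -172 = \left(-2 + 0\right) + 172 = -2 + 172 = 170$)
$\frac{25 + 317}{N + \left(186 - 225\right)} = \frac{25 + 317}{170 + \left(186 - 225\right)} = \frac{342}{170 + \left(186 - 225\right)} = \frac{342}{170 - 39} = \frac{342}{131}$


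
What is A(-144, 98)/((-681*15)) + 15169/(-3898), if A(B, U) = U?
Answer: -155333339/39818070 ≈ -3.9011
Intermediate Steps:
A(-144, 98)/((-681*15)) + 15169/(-3898) = 98/((-681*15)) + 15169/(-3898) = 98/(-10215) + 15169*(-1/3898) = 98*(-1/10215) - 15169/3898 = -98/10215 - 15169/3898 = -155333339/39818070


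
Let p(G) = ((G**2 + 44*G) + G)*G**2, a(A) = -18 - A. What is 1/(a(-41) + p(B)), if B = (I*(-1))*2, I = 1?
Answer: -1/321 ≈ -0.0031153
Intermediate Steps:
B = -2 (B = (1*(-1))*2 = -1*2 = -2)
p(G) = G**2*(G**2 + 45*G) (p(G) = (G**2 + 45*G)*G**2 = G**2*(G**2 + 45*G))
1/(a(-41) + p(B)) = 1/((-18 - 1*(-41)) + (-2)**3*(45 - 2)) = 1/((-18 + 41) - 8*43) = 1/(23 - 344) = 1/(-321) = -1/321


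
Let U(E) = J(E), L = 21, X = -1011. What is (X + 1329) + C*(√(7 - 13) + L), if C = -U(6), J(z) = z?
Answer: 192 - 6*I*√6 ≈ 192.0 - 14.697*I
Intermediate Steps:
U(E) = E
C = -6 (C = -1*6 = -6)
(X + 1329) + C*(√(7 - 13) + L) = (-1011 + 1329) - 6*(√(7 - 13) + 21) = 318 - 6*(√(-6) + 21) = 318 - 6*(I*√6 + 21) = 318 - 6*(21 + I*√6) = 318 + (-126 - 6*I*√6) = 192 - 6*I*√6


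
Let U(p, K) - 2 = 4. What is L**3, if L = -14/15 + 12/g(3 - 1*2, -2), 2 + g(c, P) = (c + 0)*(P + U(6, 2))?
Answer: 438976/3375 ≈ 130.07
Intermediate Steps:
U(p, K) = 6 (U(p, K) = 2 + 4 = 6)
g(c, P) = -2 + c*(6 + P) (g(c, P) = -2 + (c + 0)*(P + 6) = -2 + c*(6 + P))
L = 76/15 (L = -14/15 + 12/(-2 + 6*(3 - 1*2) - 2*(3 - 1*2)) = -14*1/15 + 12/(-2 + 6*(3 - 2) - 2*(3 - 2)) = -14/15 + 12/(-2 + 6*1 - 2*1) = -14/15 + 12/(-2 + 6 - 2) = -14/15 + 12/2 = -14/15 + 12*(1/2) = -14/15 + 6 = 76/15 ≈ 5.0667)
L**3 = (76/15)**3 = 438976/3375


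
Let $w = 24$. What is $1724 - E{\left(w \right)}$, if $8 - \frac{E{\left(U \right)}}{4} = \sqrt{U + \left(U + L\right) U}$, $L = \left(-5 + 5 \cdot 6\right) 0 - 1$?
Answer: $1788$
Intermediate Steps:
$L = -1$ ($L = \left(-5 + 30\right) 0 - 1 = 25 \cdot 0 - 1 = 0 - 1 = -1$)
$E{\left(U \right)} = 32 - 4 \sqrt{U + U \left(-1 + U\right)}$ ($E{\left(U \right)} = 32 - 4 \sqrt{U + \left(U - 1\right) U} = 32 - 4 \sqrt{U + \left(-1 + U\right) U} = 32 - 4 \sqrt{U + U \left(-1 + U\right)}$)
$1724 - E{\left(w \right)} = 1724 - \left(32 - 4 \sqrt{24^{2}}\right) = 1724 - \left(32 - 4 \sqrt{576}\right) = 1724 - \left(32 - 96\right) = 1724 - -64 = 1724 + 64 = 1788$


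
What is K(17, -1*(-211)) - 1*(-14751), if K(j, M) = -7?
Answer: 14744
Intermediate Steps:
K(17, -1*(-211)) - 1*(-14751) = -7 - 1*(-14751) = -7 + 14751 = 14744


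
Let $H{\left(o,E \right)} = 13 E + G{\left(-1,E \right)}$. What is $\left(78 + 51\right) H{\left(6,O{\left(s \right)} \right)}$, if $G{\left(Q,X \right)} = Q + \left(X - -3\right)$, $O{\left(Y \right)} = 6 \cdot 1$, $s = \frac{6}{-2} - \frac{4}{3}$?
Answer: $11094$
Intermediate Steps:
$s = - \frac{13}{3}$ ($s = 6 \left(- \frac{1}{2}\right) - \frac{4}{3} = -3 - \frac{4}{3} = - \frac{13}{3} \approx -4.3333$)
$O{\left(Y \right)} = 6$
$G{\left(Q,X \right)} = 3 + Q + X$ ($G{\left(Q,X \right)} = Q + \left(X + 3\right) = Q + \left(3 + X\right) = 3 + Q + X$)
$H{\left(o,E \right)} = 2 + 14 E$ ($H{\left(o,E \right)} = 13 E + \left(3 - 1 + E\right) = 13 E + \left(2 + E\right) = 2 + 14 E$)
$\left(78 + 51\right) H{\left(6,O{\left(s \right)} \right)} = \left(78 + 51\right) \left(2 + 14 \cdot 6\right) = 129 \left(2 + 84\right) = 129 \cdot 86 = 11094$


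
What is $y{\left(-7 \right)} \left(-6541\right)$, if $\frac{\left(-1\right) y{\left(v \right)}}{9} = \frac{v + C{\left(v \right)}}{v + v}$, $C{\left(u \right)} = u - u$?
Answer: $\frac{58869}{2} \approx 29435.0$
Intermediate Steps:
$C{\left(u \right)} = 0$
$y{\left(v \right)} = - \frac{9}{2}$ ($y{\left(v \right)} = - 9 \frac{v + 0}{v + v} = - 9 \frac{v}{2 v} = - 9 v \frac{1}{2 v} = \left(-9\right) \frac{1}{2} = - \frac{9}{2}$)
$y{\left(-7 \right)} \left(-6541\right) = \left(- \frac{9}{2}\right) \left(-6541\right) = \frac{58869}{2}$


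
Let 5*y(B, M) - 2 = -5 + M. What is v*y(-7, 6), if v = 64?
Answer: 192/5 ≈ 38.400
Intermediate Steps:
y(B, M) = -⅗ + M/5 (y(B, M) = ⅖ + (-5 + M)/5 = ⅖ + (-1 + M/5) = -⅗ + M/5)
v*y(-7, 6) = 64*(-⅗ + (⅕)*6) = 64*(-⅗ + 6/5) = 64*(⅗) = 192/5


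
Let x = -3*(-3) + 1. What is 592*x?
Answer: 5920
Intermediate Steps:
x = 10 (x = 9 + 1 = 10)
592*x = 592*10 = 5920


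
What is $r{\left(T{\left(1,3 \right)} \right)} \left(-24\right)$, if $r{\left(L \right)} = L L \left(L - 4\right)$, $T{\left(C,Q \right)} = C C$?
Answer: $72$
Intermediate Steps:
$T{\left(C,Q \right)} = C^{2}$
$r{\left(L \right)} = L^{2} \left(-4 + L\right)$ ($r{\left(L \right)} = L^{2} \left(L - 4\right) = L^{2} \left(-4 + L\right)$)
$r{\left(T{\left(1,3 \right)} \right)} \left(-24\right) = \left(1^{2}\right)^{2} \left(-4 + 1^{2}\right) \left(-24\right) = 1^{2} \left(-4 + 1\right) \left(-24\right) = 1 \left(-3\right) \left(-24\right) = \left(-3\right) \left(-24\right) = 72$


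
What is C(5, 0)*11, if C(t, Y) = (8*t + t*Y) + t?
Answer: 495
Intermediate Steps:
C(t, Y) = 9*t + Y*t (C(t, Y) = (8*t + Y*t) + t = 9*t + Y*t)
C(5, 0)*11 = (5*(9 + 0))*11 = (5*9)*11 = 45*11 = 495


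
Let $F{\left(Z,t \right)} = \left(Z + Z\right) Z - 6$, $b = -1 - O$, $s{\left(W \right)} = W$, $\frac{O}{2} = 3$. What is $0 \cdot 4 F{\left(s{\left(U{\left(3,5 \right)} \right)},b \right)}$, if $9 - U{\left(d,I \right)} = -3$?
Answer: $0$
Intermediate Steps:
$O = 6$ ($O = 2 \cdot 3 = 6$)
$U{\left(d,I \right)} = 12$ ($U{\left(d,I \right)} = 9 - -3 = 9 + 3 = 12$)
$b = -7$ ($b = -1 - 6 = -7$)
$F{\left(Z,t \right)} = -6 + 2 Z^{2}$ ($F{\left(Z,t \right)} = 2 Z Z - 6 = 2 Z^{2} - 6 = -6 + 2 Z^{2}$)
$0 \cdot 4 F{\left(s{\left(U{\left(3,5 \right)} \right)},b \right)} = 0 \cdot 4 \left(-6 + 2 \cdot 12^{2}\right) = 0 \left(-6 + 2 \cdot 144\right) = 0 \left(-6 + 288\right) = 0 \cdot 282 = 0$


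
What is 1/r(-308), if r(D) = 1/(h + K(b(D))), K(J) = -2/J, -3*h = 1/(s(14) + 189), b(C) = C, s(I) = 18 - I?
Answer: 425/89166 ≈ 0.0047664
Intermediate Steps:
h = -1/579 (h = -1/(3*((18 - 1*14) + 189)) = -1/(3*((18 - 14) + 189)) = -1/(3*(4 + 189)) = -⅓/193 = -⅓*1/193 = -1/579 ≈ -0.0017271)
r(D) = 1/(-1/579 - 2/D)
1/r(-308) = 1/(-579*(-308)/(1158 - 308)) = 1/(-579*(-308)/850) = 1/(-579*(-308)*1/850) = 1/(89166/425) = 425/89166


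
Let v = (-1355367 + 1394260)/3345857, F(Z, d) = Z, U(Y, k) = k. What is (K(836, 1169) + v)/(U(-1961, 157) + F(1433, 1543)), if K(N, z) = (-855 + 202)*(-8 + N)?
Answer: -361810261459/1063982526 ≈ -340.05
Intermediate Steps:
K(N, z) = 5224 - 653*N (K(N, z) = -653*(-8 + N) = 5224 - 653*N)
v = 38893/3345857 (v = 38893*(1/3345857) = 38893/3345857 ≈ 0.011624)
(K(836, 1169) + v)/(U(-1961, 157) + F(1433, 1543)) = ((5224 - 653*836) + 38893/3345857)/(157 + 1433) = ((5224 - 545908) + 38893/3345857)/1590 = (-540684 + 38893/3345857)*(1/1590) = -1809051307295/3345857*1/1590 = -361810261459/1063982526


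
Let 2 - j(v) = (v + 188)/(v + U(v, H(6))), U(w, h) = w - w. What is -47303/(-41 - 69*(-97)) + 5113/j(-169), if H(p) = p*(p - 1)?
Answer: 5731086073/2374764 ≈ 2413.3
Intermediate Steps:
H(p) = p*(-1 + p)
U(w, h) = 0
j(v) = 2 - (188 + v)/v (j(v) = 2 - (v + 188)/(v + 0) = 2 - (188 + v)/v)
-47303/(-41 - 69*(-97)) + 5113/j(-169) = -47303/(-41 - 69*(-97)) + 5113/(((-188 - 169)/(-169))) = -47303/(-41 + 6693) + 5113/((-1/169*(-357))) = -47303/6652 + 5113/(357/169) = -47303*1/6652 + 5113*(169/357) = -47303/6652 + 864097/357 = 5731086073/2374764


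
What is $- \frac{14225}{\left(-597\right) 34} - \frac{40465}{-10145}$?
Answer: $\frac{193134239}{41184642} \approx 4.6895$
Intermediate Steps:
$- \frac{14225}{\left(-597\right) 34} - \frac{40465}{-10145} = - \frac{14225}{-20298} - - \frac{8093}{2029} = \left(-14225\right) \left(- \frac{1}{20298}\right) + \frac{8093}{2029} = \frac{14225}{20298} + \frac{8093}{2029} = \frac{193134239}{41184642}$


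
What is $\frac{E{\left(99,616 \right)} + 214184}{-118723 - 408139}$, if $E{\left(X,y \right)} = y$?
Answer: $- \frac{107400}{263431} \approx -0.4077$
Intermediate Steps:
$\frac{E{\left(99,616 \right)} + 214184}{-118723 - 408139} = \frac{616 + 214184}{-118723 - 408139} = \frac{214800}{-526862} = 214800 \left(- \frac{1}{526862}\right) = - \frac{107400}{263431}$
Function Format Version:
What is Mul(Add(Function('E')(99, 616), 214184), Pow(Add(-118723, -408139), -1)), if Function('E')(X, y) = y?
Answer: Rational(-107400, 263431) ≈ -0.40770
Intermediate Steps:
Mul(Add(Function('E')(99, 616), 214184), Pow(Add(-118723, -408139), -1)) = Mul(Add(616, 214184), Pow(Add(-118723, -408139), -1)) = Mul(214800, Pow(-526862, -1)) = Mul(214800, Rational(-1, 526862)) = Rational(-107400, 263431)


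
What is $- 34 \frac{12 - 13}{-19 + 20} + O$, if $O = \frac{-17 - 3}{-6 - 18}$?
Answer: $\frac{209}{6} \approx 34.833$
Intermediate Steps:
$O = \frac{5}{6}$ ($O = - \frac{20}{-24} = \left(-20\right) \left(- \frac{1}{24}\right) = \frac{5}{6} \approx 0.83333$)
$- 34 \frac{12 - 13}{-19 + 20} + O = - 34 \frac{12 - 13}{-19 + 20} + \frac{5}{6} = - 34 \left(- 1^{-1}\right) + \frac{5}{6} = - 34 \left(\left(-1\right) 1\right) + \frac{5}{6} = \left(-34\right) \left(-1\right) + \frac{5}{6} = 34 + \frac{5}{6} = \frac{209}{6}$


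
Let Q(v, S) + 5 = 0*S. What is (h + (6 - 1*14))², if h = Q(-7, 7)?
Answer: 169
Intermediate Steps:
Q(v, S) = -5 (Q(v, S) = -5 + 0*S = -5 + 0 = -5)
h = -5
(h + (6 - 1*14))² = (-5 + (6 - 1*14))² = (-5 + (6 - 14))² = (-5 - 8)² = (-13)² = 169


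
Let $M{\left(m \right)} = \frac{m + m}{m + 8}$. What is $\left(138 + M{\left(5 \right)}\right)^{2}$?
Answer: $\frac{3254416}{169} \approx 19257.0$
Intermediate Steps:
$M{\left(m \right)} = \frac{2 m}{8 + m}$
$\left(138 + M{\left(5 \right)}\right)^{2} = \left(138 + 2 \cdot 5 \frac{1}{8 + 5}\right)^{2} = \left(138 + 2 \cdot 5 \cdot \frac{1}{13}\right)^{2} = \left(138 + \frac{10}{13}\right)^{2} = \left(\frac{1804}{13}\right)^{2} = \frac{3254416}{169}$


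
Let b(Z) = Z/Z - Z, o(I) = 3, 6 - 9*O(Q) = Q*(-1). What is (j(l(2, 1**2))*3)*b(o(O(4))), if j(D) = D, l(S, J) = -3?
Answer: 18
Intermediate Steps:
O(Q) = 2/3 + Q/9 (O(Q) = 2/3 - Q*(-1)/9 = 2/3 - (-1)*Q/9 = 2/3 + Q/9)
b(Z) = 1 - Z
(j(l(2, 1**2))*3)*b(o(O(4))) = (-3*3)*(1 - 1*3) = -9*(1 - 3) = -9*(-2) = 18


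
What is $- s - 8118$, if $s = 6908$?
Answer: $-15026$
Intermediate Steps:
$- s - 8118 = \left(-1\right) 6908 - 8118 = -6908 - 8118 = -15026$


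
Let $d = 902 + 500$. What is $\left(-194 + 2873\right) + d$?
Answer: $4081$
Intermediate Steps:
$d = 1402$
$\left(-194 + 2873\right) + d = \left(-194 + 2873\right) + 1402 = 2679 + 1402 = 4081$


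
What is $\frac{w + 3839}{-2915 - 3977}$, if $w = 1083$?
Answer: $- \frac{2461}{3446} \approx -0.71416$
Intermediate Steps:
$\frac{w + 3839}{-2915 - 3977} = \frac{1083 + 3839}{-2915 - 3977} = \frac{4922}{-6892} = 4922 \left(- \frac{1}{6892}\right) = - \frac{2461}{3446}$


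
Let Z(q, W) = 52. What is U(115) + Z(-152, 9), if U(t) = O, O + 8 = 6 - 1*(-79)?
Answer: 129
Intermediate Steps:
O = 77 (O = -8 + (6 - 1*(-79)) = -8 + (6 + 79) = -8 + 85 = 77)
U(t) = 77
U(115) + Z(-152, 9) = 77 + 52 = 129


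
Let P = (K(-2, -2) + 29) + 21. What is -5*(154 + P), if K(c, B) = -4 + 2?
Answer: -1010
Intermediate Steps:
K(c, B) = -2
P = 48 (P = (-2 + 29) + 21 = 27 + 21 = 48)
-5*(154 + P) = -5*(154 + 48) = -5*202 = -1010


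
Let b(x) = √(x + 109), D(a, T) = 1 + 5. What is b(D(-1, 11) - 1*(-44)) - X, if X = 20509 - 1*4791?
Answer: -15718 + √159 ≈ -15705.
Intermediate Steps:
D(a, T) = 6
b(x) = √(109 + x)
X = 15718 (X = 20509 - 4791 = 15718)
b(D(-1, 11) - 1*(-44)) - X = √(109 + (6 - 1*(-44))) - 1*15718 = √(109 + (6 + 44)) - 15718 = √(109 + 50) - 15718 = √159 - 15718 = -15718 + √159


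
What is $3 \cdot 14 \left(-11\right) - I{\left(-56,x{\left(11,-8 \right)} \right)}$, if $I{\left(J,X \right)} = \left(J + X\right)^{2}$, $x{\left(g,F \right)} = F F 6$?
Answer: $-108046$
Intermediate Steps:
$x{\left(g,F \right)} = 6 F^{2}$ ($x{\left(g,F \right)} = F^{2} \cdot 6 = 6 F^{2}$)
$3 \cdot 14 \left(-11\right) - I{\left(-56,x{\left(11,-8 \right)} \right)} = 3 \cdot 14 \left(-11\right) - \left(-56 + 6 \left(-8\right)^{2}\right)^{2} = 42 \left(-11\right) - \left(-56 + 6 \cdot 64\right)^{2} = -462 - \left(-56 + 384\right)^{2} = -462 - 328^{2} = -462 - 107584 = -108046$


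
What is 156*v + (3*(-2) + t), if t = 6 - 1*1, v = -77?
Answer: -12013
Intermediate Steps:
t = 5 (t = 6 - 1 = 5)
156*v + (3*(-2) + t) = 156*(-77) + (3*(-2) + 5) = -12012 + (-6 + 5) = -12012 - 1 = -12013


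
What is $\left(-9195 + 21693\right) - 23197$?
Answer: $-10699$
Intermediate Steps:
$\left(-9195 + 21693\right) - 23197 = 12498 - 23197 = -10699$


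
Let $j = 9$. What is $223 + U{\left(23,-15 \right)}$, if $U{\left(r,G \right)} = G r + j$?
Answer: $-113$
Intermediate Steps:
$U{\left(r,G \right)} = 9 + G r$ ($U{\left(r,G \right)} = G r + 9 = 9 + G r$)
$223 + U{\left(23,-15 \right)} = 223 + \left(9 - 345\right) = 223 - 336 = -113$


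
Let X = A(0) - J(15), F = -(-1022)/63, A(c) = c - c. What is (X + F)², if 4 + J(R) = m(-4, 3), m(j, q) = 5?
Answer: 18769/81 ≈ 231.72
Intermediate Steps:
J(R) = 1 (J(R) = -4 + 5 = 1)
A(c) = 0
F = 146/9 (F = -(-1022)/63 = -14*(-73/63) = 146/9 ≈ 16.222)
X = -1 (X = 0 - 1*1 = 0 - 1 = -1)
(X + F)² = (-1 + 146/9)² = (137/9)² = 18769/81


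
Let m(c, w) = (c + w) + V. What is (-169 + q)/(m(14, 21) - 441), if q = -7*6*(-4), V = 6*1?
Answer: 1/400 ≈ 0.0025000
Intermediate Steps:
V = 6
q = 168 (q = -42*(-4) = 168)
m(c, w) = 6 + c + w (m(c, w) = (c + w) + 6 = 6 + c + w)
(-169 + q)/(m(14, 21) - 441) = (-169 + 168)/((6 + 14 + 21) - 441) = -1/(41 - 441) = -1/(-400) = -1*(-1/400) = 1/400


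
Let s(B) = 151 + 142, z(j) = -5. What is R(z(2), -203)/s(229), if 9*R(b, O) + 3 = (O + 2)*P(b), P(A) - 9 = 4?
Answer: -872/879 ≈ -0.99204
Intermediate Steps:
P(A) = 13 (P(A) = 9 + 4 = 13)
s(B) = 293
R(b, O) = 23/9 + 13*O/9 (R(b, O) = -⅓ + ((O + 2)*13)/9 = -⅓ + ((2 + O)*13)/9 = -⅓ + (26 + 13*O)/9 = -⅓ + (26/9 + 13*O/9) = 23/9 + 13*O/9)
R(z(2), -203)/s(229) = (23/9 + (13/9)*(-203))/293 = (23/9 - 2639/9)*(1/293) = -872/3*1/293 = -872/879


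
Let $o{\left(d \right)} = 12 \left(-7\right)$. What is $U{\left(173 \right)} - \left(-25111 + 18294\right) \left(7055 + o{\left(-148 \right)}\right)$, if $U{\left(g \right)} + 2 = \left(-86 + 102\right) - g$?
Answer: $47521148$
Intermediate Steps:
$o{\left(d \right)} = -84$
$U{\left(g \right)} = 14 - g$ ($U{\left(g \right)} = -2 - \left(-16 + g\right) = 14 - g$)
$U{\left(173 \right)} - \left(-25111 + 18294\right) \left(7055 + o{\left(-148 \right)}\right) = \left(14 - 173\right) - \left(-25111 + 18294\right) \left(7055 - 84\right) = \left(14 - 173\right) - \left(-6817\right) 6971 = -159 - -47521307 = -159 + 47521307 = 47521148$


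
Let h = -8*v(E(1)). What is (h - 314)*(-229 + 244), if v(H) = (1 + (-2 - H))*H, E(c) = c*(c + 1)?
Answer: -3990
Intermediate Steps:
E(c) = c*(1 + c)
v(H) = H*(-1 - H) (v(H) = (-1 - H)*H = H*(-1 - H))
h = 48 (h = -(-8)*1*(1 + 1)*(1 + 1*(1 + 1)) = -(-8)*1*2*(1 + 1*2) = -(-8)*2*(1 + 2) = -(-8)*2*3 = -8*(-6) = 48)
(h - 314)*(-229 + 244) = (48 - 314)*(-229 + 244) = -266*15 = -3990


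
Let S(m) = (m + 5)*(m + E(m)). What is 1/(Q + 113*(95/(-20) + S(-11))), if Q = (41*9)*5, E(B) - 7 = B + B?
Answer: 4/75745 ≈ 5.2809e-5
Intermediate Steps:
E(B) = 7 + 2*B (E(B) = 7 + (B + B) = 7 + 2*B)
Q = 1845 (Q = 369*5 = 1845)
S(m) = (5 + m)*(7 + 3*m) (S(m) = (m + 5)*(m + (7 + 2*m)) = (5 + m)*(7 + 3*m))
1/(Q + 113*(95/(-20) + S(-11))) = 1/(1845 + 113*(95/(-20) + (35 + 3*(-11)² + 22*(-11)))) = 1/(1845 + 113*(95*(-1/20) + (35 + 3*121 - 242))) = 1/(1845 + 113*(-19/4 + (35 + 363 - 242))) = 1/(1845 + 113*(-19/4 + 156)) = 1/(1845 + 113*(605/4)) = 1/(1845 + 68365/4) = 1/(75745/4) = 4/75745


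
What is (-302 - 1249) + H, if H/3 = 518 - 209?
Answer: -624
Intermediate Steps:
H = 927 (H = 3*(518 - 209) = 3*309 = 927)
(-302 - 1249) + H = (-302 - 1249) + 927 = -1551 + 927 = -624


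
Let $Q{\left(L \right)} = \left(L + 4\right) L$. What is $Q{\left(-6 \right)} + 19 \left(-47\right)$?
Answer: $-881$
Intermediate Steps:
$Q{\left(L \right)} = L \left(4 + L\right)$ ($Q{\left(L \right)} = \left(4 + L\right) L = L \left(4 + L\right)$)
$Q{\left(-6 \right)} + 19 \left(-47\right) = - 6 \left(4 - 6\right) + 19 \left(-47\right) = \left(-6\right) \left(-2\right) - 893 = 12 - 893 = -881$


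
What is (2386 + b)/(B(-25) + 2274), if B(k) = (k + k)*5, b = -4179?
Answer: -163/184 ≈ -0.88587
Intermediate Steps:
B(k) = 10*k (B(k) = (2*k)*5 = 10*k)
(2386 + b)/(B(-25) + 2274) = (2386 - 4179)/(10*(-25) + 2274) = -1793/(-250 + 2274) = -1793/2024 = -1793*1/2024 = -163/184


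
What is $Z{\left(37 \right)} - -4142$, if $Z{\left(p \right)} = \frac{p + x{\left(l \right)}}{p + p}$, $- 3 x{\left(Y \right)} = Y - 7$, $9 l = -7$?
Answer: $\frac{8276785}{1998} \approx 4142.5$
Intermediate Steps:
$l = - \frac{7}{9}$ ($l = \frac{1}{9} \left(-7\right) = - \frac{7}{9} \approx -0.77778$)
$x{\left(Y \right)} = \frac{7}{3} - \frac{Y}{3}$ ($x{\left(Y \right)} = - \frac{Y - 7}{3} = - \frac{-7 + Y}{3} = \frac{7}{3} - \frac{Y}{3}$)
$Z{\left(p \right)} = \frac{\frac{70}{27} + p}{2 p}$ ($Z{\left(p \right)} = \frac{p + \left(\frac{7}{3} - - \frac{7}{27}\right)}{p + p} = \frac{p + \left(\frac{7}{3} + \frac{7}{27}\right)}{2 p} = \left(p + \frac{70}{27}\right) \frac{1}{2 p} = \left(\frac{70}{27} + p\right) \frac{1}{2 p} = \frac{\frac{70}{27} + p}{2 p}$)
$Z{\left(37 \right)} - -4142 = \frac{70 + 27 \cdot 37}{54 \cdot 37} - -4142 = \frac{1}{54} \cdot \frac{1}{37} \left(70 + 999\right) + 4142 = \frac{1}{54} \cdot \frac{1}{37} \cdot 1069 + 4142 = \frac{1069}{1998} + 4142 = \frac{8276785}{1998}$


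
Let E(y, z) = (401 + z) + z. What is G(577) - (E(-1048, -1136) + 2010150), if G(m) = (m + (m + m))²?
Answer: 988082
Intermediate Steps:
E(y, z) = 401 + 2*z
G(m) = 9*m² (G(m) = (m + 2*m)² = (3*m)² = 9*m²)
G(577) - (E(-1048, -1136) + 2010150) = 9*577² - ((401 + 2*(-1136)) + 2010150) = 9*332929 - ((401 - 2272) + 2010150) = 2996361 - (-1871 + 2010150) = 2996361 - 1*2008279 = 2996361 - 2008279 = 988082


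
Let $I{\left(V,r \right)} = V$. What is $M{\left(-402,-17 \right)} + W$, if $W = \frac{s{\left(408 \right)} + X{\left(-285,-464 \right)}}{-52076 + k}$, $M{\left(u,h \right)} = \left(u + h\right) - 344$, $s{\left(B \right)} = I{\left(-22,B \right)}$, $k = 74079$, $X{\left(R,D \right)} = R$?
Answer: $- \frac{16788596}{22003} \approx -763.01$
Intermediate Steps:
$s{\left(B \right)} = -22$
$M{\left(u,h \right)} = -344 + h + u$ ($M{\left(u,h \right)} = \left(h + u\right) - 344 = -344 + h + u$)
$W = - \frac{307}{22003}$ ($W = \frac{-22 - 285}{-52076 + 74079} = - \frac{307}{22003} \approx -0.013953$)
$M{\left(-402,-17 \right)} + W = \left(-344 - 17 - 402\right) - \frac{307}{22003} = -763 - \frac{307}{22003} = - \frac{16788596}{22003}$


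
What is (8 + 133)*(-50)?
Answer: -7050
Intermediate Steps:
(8 + 133)*(-50) = 141*(-50) = -7050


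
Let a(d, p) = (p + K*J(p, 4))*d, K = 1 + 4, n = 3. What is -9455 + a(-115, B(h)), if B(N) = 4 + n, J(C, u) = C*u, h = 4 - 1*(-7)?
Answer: -26360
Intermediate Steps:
h = 11 (h = 4 + 7 = 11)
K = 5
B(N) = 7 (B(N) = 4 + 3 = 7)
a(d, p) = 21*d*p (a(d, p) = (p + 5*(p*4))*d = (p + 5*(4*p))*d = (p + 20*p)*d = (21*p)*d = 21*d*p)
-9455 + a(-115, B(h)) = -9455 + 21*(-115)*7 = -9455 - 16905 = -26360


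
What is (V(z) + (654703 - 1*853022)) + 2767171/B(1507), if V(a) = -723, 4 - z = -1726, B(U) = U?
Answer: -27017193/137 ≈ -1.9721e+5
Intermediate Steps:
z = 1730 (z = 4 - 1*(-1726) = 4 + 1726 = 1730)
(V(z) + (654703 - 1*853022)) + 2767171/B(1507) = (-723 + (654703 - 1*853022)) + 2767171/1507 = (-723 + (654703 - 853022)) + 2767171*(1/1507) = (-723 - 198319) + 251561/137 = -199042 + 251561/137 = -27017193/137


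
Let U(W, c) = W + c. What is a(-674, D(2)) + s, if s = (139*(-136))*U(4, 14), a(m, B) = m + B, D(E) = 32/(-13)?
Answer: -4432330/13 ≈ -3.4095e+5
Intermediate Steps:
D(E) = -32/13 (D(E) = 32*(-1/13) = -32/13)
a(m, B) = B + m
s = -340272 (s = (139*(-136))*(4 + 14) = -18904*18 = -340272)
a(-674, D(2)) + s = (-32/13 - 674) - 340272 = -8794/13 - 340272 = -4432330/13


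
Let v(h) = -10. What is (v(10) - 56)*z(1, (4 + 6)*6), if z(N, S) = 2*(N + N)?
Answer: -264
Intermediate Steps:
z(N, S) = 4*N (z(N, S) = 2*(2*N) = 4*N)
(v(10) - 56)*z(1, (4 + 6)*6) = (-10 - 56)*(4*1) = -66*4 = -264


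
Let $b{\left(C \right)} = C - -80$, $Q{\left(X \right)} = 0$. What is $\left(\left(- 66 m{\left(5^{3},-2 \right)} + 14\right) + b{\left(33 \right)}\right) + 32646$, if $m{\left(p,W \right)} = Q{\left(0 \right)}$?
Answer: $32773$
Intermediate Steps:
$m{\left(p,W \right)} = 0$
$b{\left(C \right)} = 80 + C$ ($b{\left(C \right)} = C + 80 = 80 + C$)
$\left(\left(- 66 m{\left(5^{3},-2 \right)} + 14\right) + b{\left(33 \right)}\right) + 32646 = \left(\left(\left(-66\right) 0 + 14\right) + \left(80 + 33\right)\right) + 32646 = \left(\left(0 + 14\right) + 113\right) + 32646 = \left(14 + 113\right) + 32646 = 127 + 32646 = 32773$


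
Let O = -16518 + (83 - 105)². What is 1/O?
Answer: -1/16034 ≈ -6.2367e-5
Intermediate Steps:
O = -16034 (O = -16518 + (-22)² = -16518 + 484 = -16034)
1/O = 1/(-16034) = -1/16034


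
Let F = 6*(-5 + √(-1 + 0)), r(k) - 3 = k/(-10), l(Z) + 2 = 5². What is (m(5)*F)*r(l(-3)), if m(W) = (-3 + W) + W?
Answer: -147 + 147*I/5 ≈ -147.0 + 29.4*I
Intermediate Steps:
l(Z) = 23 (l(Z) = -2 + 5² = -2 + 25 = 23)
m(W) = -3 + 2*W
r(k) = 3 - k/10 (r(k) = 3 + k/(-10) = 3 + k*(-⅒) = 3 - k/10)
F = -30 + 6*I (F = 6*(-5 + √(-1)) = 6*(-5 + I) = -30 + 6*I ≈ -30.0 + 6.0*I)
(m(5)*F)*r(l(-3)) = ((-3 + 2*5)*(-30 + 6*I))*(3 - ⅒*23) = ((-3 + 10)*(-30 + 6*I))*(3 - 23/10) = (7*(-30 + 6*I))*(7/10) = (-210 + 42*I)*(7/10) = -147 + 147*I/5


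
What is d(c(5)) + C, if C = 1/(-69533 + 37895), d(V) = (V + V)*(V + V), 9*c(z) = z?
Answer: 1054573/854226 ≈ 1.2345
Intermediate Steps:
c(z) = z/9
d(V) = 4*V² (d(V) = (2*V)*(2*V) = 4*V²)
C = -1/31638 (C = 1/(-31638) = -1/31638 ≈ -3.1608e-5)
d(c(5)) + C = 4*((⅑)*5)² - 1/31638 = 4*(5/9)² - 1/31638 = 4*(25/81) - 1/31638 = 100/81 - 1/31638 = 1054573/854226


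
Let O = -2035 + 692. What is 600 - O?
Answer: 1943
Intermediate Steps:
O = -1343
600 - O = 600 - 1*(-1343) = 600 + 1343 = 1943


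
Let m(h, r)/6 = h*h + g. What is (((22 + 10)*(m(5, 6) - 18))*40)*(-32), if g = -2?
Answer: -4915200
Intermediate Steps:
m(h, r) = -12 + 6*h**2 (m(h, r) = 6*(h*h - 2) = 6*(h**2 - 2) = 6*(-2 + h**2) = -12 + 6*h**2)
(((22 + 10)*(m(5, 6) - 18))*40)*(-32) = (((22 + 10)*((-12 + 6*5**2) - 18))*40)*(-32) = ((32*((-12 + 6*25) - 18))*40)*(-32) = ((32*((-12 + 150) - 18))*40)*(-32) = ((32*(138 - 18))*40)*(-32) = ((32*120)*40)*(-32) = (3840*40)*(-32) = 153600*(-32) = -4915200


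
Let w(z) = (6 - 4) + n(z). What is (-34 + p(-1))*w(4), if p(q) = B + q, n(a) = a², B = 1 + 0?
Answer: -612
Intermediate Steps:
B = 1
w(z) = 2 + z² (w(z) = (6 - 4) + z² = 2 + z²)
p(q) = 1 + q
(-34 + p(-1))*w(4) = (-34 + (1 - 1))*(2 + 4²) = (-34 + 0)*(2 + 16) = -34*18 = -612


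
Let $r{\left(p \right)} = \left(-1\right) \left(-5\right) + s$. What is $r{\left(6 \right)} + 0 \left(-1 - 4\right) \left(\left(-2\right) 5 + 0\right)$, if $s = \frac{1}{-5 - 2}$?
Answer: $\frac{34}{7} \approx 4.8571$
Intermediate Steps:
$s = - \frac{1}{7}$ ($s = \frac{1}{-7} = - \frac{1}{7} \approx -0.14286$)
$r{\left(p \right)} = \frac{34}{7}$ ($r{\left(p \right)} = \left(-1\right) \left(-5\right) - \frac{1}{7} = 5 - \frac{1}{7} = \frac{34}{7}$)
$r{\left(6 \right)} + 0 \left(-1 - 4\right) \left(\left(-2\right) 5 + 0\right) = \frac{34}{7} + 0 \left(-1 - 4\right) \left(\left(-2\right) 5 + 0\right) = \frac{34}{7} + 0 \left(-5\right) \left(-10 + 0\right) = \frac{34}{7} + 0 \left(-10\right) = \frac{34}{7} + 0 = \frac{34}{7}$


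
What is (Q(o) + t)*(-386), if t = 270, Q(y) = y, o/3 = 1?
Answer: -105378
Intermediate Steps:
o = 3 (o = 3*1 = 3)
(Q(o) + t)*(-386) = (3 + 270)*(-386) = 273*(-386) = -105378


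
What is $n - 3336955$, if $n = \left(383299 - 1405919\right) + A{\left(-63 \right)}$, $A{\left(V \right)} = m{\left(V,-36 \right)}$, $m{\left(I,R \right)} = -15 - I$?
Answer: $-4359527$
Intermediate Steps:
$A{\left(V \right)} = -15 - V$
$n = -1022572$ ($n = \left(383299 - 1405919\right) - -48 = -1022620 + \left(-15 + 63\right) = -1022620 + 48 = -1022572$)
$n - 3336955 = -1022572 - 3336955 = -4359527$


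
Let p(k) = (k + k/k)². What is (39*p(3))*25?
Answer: 15600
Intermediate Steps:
p(k) = (1 + k)² (p(k) = (k + 1)² = (1 + k)²)
(39*p(3))*25 = (39*(1 + 3)²)*25 = (39*4²)*25 = (39*16)*25 = 624*25 = 15600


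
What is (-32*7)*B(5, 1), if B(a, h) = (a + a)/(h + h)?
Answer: -1120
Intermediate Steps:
B(a, h) = a/h (B(a, h) = (2*a)/((2*h)) = (2*a)*(1/(2*h)) = a/h)
(-32*7)*B(5, 1) = (-32*7)*(5/1) = -1120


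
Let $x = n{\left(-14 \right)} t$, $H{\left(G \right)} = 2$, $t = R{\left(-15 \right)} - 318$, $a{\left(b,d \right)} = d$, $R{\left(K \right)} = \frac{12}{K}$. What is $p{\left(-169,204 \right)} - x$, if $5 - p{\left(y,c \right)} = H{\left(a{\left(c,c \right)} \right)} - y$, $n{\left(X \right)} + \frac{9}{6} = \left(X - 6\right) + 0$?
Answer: $- \frac{35101}{5} \approx -7020.2$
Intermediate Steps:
$n{\left(X \right)} = - \frac{15}{2} + X$ ($n{\left(X \right)} = - \frac{3}{2} + \left(\left(X - 6\right) + 0\right) = - \frac{3}{2} + \left(\left(-6 + X\right) + 0\right) = - \frac{3}{2} + \left(-6 + X\right) = - \frac{15}{2} + X$)
$t = - \frac{1594}{5}$ ($t = \frac{12}{-15} - 318 = 12 \left(- \frac{1}{15}\right) - 318 = - \frac{4}{5} - 318 = - \frac{1594}{5} \approx -318.8$)
$p{\left(y,c \right)} = 3 + y$ ($p{\left(y,c \right)} = 5 - \left(2 - y\right) = 5 + \left(-2 + y\right) = 3 + y$)
$x = \frac{34271}{5}$ ($x = \left(- \frac{15}{2} - 14\right) \left(- \frac{1594}{5}\right) = \left(- \frac{43}{2}\right) \left(- \frac{1594}{5}\right) = \frac{34271}{5} \approx 6854.2$)
$p{\left(-169,204 \right)} - x = \left(3 - 169\right) - \frac{34271}{5} = -166 - \frac{34271}{5} = - \frac{35101}{5}$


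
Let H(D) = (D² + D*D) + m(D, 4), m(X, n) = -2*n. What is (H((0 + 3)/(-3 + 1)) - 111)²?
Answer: 52441/4 ≈ 13110.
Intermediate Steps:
H(D) = -8 + 2*D² (H(D) = (D² + D*D) - 2*4 = (D² + D²) - 8 = 2*D² - 8 = -8 + 2*D²)
(H((0 + 3)/(-3 + 1)) - 111)² = ((-8 + 2*((0 + 3)/(-3 + 1))²) - 111)² = ((-8 + 2*(3/(-2))²) - 111)² = ((-8 + 2*(3*(-½))²) - 111)² = ((-8 + 2*(-3/2)²) - 111)² = ((-8 + 2*(9/4)) - 111)² = ((-8 + 9/2) - 111)² = (-7/2 - 111)² = (-229/2)² = 52441/4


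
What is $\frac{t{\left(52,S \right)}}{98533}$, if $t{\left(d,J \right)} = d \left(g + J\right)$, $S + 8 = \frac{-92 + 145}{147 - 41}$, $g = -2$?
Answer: $- \frac{494}{98533} \approx -0.0050135$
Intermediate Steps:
$S = - \frac{15}{2}$ ($S = -8 + \frac{-92 + 145}{147 - 41} = -8 + \frac{53}{106} = -8 + 53 \cdot \frac{1}{106} = -8 + \frac{1}{2} = - \frac{15}{2} \approx -7.5$)
$t{\left(d,J \right)} = d \left(-2 + J\right)$
$\frac{t{\left(52,S \right)}}{98533} = \frac{52 \left(-2 - \frac{15}{2}\right)}{98533} = 52 \left(- \frac{19}{2}\right) \frac{1}{98533} = \left(-494\right) \frac{1}{98533} = - \frac{494}{98533}$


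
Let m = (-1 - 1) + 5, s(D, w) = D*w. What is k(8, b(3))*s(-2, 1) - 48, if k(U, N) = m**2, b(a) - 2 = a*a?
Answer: -66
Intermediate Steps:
b(a) = 2 + a**2 (b(a) = 2 + a*a = 2 + a**2)
m = 3 (m = -2 + 5 = 3)
k(U, N) = 9 (k(U, N) = 3**2 = 9)
k(8, b(3))*s(-2, 1) - 48 = 9*(-2*1) - 48 = 9*(-2) - 48 = -18 - 48 = -66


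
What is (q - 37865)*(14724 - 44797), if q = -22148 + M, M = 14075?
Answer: 1381493474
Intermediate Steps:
q = -8073 (q = -22148 + 14075 = -8073)
(q - 37865)*(14724 - 44797) = (-8073 - 37865)*(14724 - 44797) = -45938*(-30073) = 1381493474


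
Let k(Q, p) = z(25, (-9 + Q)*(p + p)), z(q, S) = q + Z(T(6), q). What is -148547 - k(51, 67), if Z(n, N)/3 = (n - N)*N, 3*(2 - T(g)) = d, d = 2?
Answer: -146797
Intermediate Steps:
T(g) = 4/3 (T(g) = 2 - ⅓*2 = 2 - ⅔ = 4/3)
Z(n, N) = 3*N*(n - N) (Z(n, N) = 3*((n - N)*N) = 3*(N*(n - N)) = 3*N*(n - N))
z(q, S) = q + 3*q*(4/3 - q)
k(Q, p) = -1750 (k(Q, p) = 25*(5 - 3*25) = 25*(5 - 75) = 25*(-70) = -1750)
-148547 - k(51, 67) = -148547 - 1*(-1750) = -148547 + 1750 = -146797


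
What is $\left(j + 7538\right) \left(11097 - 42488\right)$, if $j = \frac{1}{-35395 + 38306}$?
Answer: $- \frac{688816448529}{2911} \approx -2.3663 \cdot 10^{8}$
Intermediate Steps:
$j = \frac{1}{2911} \approx 0.00034352$
$\left(j + 7538\right) \left(11097 - 42488\right) = \left(\frac{1}{2911} + 7538\right) \left(11097 - 42488\right) = \frac{21943119}{2911} \left(-31391\right) = - \frac{688816448529}{2911}$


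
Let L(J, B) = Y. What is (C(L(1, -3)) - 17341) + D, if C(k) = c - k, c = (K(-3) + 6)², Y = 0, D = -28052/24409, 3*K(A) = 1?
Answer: -3800929040/219681 ≈ -17302.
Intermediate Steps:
K(A) = ⅓ (K(A) = (⅓)*1 = ⅓)
D = -28052/24409 (D = -28052*1/24409 = -28052/24409 ≈ -1.1492)
c = 361/9 (c = (⅓ + 6)² = (19/3)² = 361/9 ≈ 40.111)
L(J, B) = 0
C(k) = 361/9 - k
(C(L(1, -3)) - 17341) + D = ((361/9 - 1*0) - 17341) - 28052/24409 = ((361/9 + 0) - 17341) - 28052/24409 = (361/9 - 17341) - 28052/24409 = -155708/9 - 28052/24409 = -3800929040/219681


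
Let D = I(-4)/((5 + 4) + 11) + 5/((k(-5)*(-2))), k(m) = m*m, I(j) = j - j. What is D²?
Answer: 1/100 ≈ 0.010000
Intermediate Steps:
I(j) = 0
k(m) = m²
D = -⅒ (D = 0/((5 + 4) + 11) + 5/(((-5)²*(-2))) = 0/(9 + 11) + 5/((25*(-2))) = 0/20 + 5/(-50) = 0*(1/20) + 5*(-1/50) = 0 - ⅒ = -⅒ ≈ -0.10000)
D² = (-⅒)² = 1/100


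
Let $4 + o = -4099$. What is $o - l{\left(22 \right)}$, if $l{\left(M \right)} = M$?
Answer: $-4125$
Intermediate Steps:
$o = -4103$ ($o = -4 - 4099 = -4103$)
$o - l{\left(22 \right)} = -4103 - 22 = -4125$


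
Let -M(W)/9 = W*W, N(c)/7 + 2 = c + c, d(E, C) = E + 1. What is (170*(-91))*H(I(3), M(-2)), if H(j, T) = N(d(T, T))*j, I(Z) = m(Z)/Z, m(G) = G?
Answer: 7796880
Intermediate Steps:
d(E, C) = 1 + E
N(c) = -14 + 14*c (N(c) = -14 + 7*(c + c) = -14 + 7*(2*c) = -14 + 14*c)
M(W) = -9*W² (M(W) = -9*W*W = -9*W²)
I(Z) = 1 (I(Z) = Z/Z = 1)
H(j, T) = 14*T*j (H(j, T) = (-14 + 14*(1 + T))*j = (-14 + (14 + 14*T))*j = (14*T)*j = 14*T*j)
(170*(-91))*H(I(3), M(-2)) = (170*(-91))*(14*(-9*(-2)²)*1) = -216580*(-9*4) = -216580*(-36) = -15470*(-504) = 7796880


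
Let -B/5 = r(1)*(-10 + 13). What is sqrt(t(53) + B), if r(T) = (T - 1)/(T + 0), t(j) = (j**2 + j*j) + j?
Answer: sqrt(5671) ≈ 75.306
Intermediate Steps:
t(j) = j + 2*j**2 (t(j) = (j**2 + j**2) + j = 2*j**2 + j = j + 2*j**2)
r(T) = (-1 + T)/T
B = 0 (B = -5*(-1 + 1)/1*(-10 + 13) = -5*1*0*3 = -0*3 = -5*0 = 0)
sqrt(t(53) + B) = sqrt(53*(1 + 2*53) + 0) = sqrt(53*(1 + 106) + 0) = sqrt(53*107 + 0) = sqrt(5671 + 0) = sqrt(5671)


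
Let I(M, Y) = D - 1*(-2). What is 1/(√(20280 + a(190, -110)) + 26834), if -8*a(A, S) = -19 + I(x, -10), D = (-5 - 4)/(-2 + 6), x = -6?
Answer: 858688/23041384755 - 4*√1298074/23041384755 ≈ 3.7069e-5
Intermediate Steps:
D = -9/4 ≈ -2.2500
I(M, Y) = -¼ (I(M, Y) = -9/4 - 1*(-2) = -9/4 + 2 = -¼)
a(A, S) = 77/32 (a(A, S) = -(-19 - ¼)/8 = -⅛*(-77/4) = 77/32)
1/(√(20280 + a(190, -110)) + 26834) = 1/(√(20280 + 77/32) + 26834) = 1/(√(649037/32) + 26834) = 1/(√1298074/8 + 26834) = 1/(26834 + √1298074/8)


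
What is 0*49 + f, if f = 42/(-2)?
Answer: -21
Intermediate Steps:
f = -21 (f = 42*(-1/2) = -21)
0*49 + f = 0*49 - 21 = 0 - 21 = -21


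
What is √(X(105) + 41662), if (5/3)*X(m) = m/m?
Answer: √1041565/5 ≈ 204.11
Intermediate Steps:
X(m) = ⅗ (X(m) = 3*(m/m)/5 = (⅗)*1 = ⅗)
√(X(105) + 41662) = √(⅗ + 41662) = √(208313/5) = √1041565/5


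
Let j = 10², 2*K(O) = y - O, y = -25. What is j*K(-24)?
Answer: -50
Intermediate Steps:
K(O) = -25/2 - O/2 (K(O) = (-25 - O)/2 = -25/2 - O/2)
j = 100
j*K(-24) = 100*(-25/2 - ½*(-24)) = 100*(-25/2 + 12) = 100*(-½) = -50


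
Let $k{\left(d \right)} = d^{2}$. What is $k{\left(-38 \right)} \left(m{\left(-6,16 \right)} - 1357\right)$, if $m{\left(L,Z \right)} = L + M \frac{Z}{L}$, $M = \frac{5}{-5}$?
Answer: $- \frac{5892964}{3} \approx -1.9643 \cdot 10^{6}$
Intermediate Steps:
$M = -1$ ($M = 5 \left(- \frac{1}{5}\right) = -1$)
$m{\left(L,Z \right)} = L - \frac{Z}{L}$
$k{\left(-38 \right)} \left(m{\left(-6,16 \right)} - 1357\right) = \left(-38\right)^{2} \left(\left(-6 - \frac{16}{-6}\right) - 1357\right) = 1444 \left(\left(-6 - 16 \left(- \frac{1}{6}\right)\right) - 1357\right) = 1444 \left(\left(-6 + \frac{8}{3}\right) - 1357\right) = 1444 \left(- \frac{10}{3} - 1357\right) = 1444 \left(- \frac{4081}{3}\right) = - \frac{5892964}{3}$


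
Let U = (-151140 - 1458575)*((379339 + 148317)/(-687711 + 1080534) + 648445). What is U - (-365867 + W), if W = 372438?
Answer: -410034073063950998/392823 ≈ -1.0438e+12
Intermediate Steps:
U = -410034070482711065/392823 (U = -1609715*(527656/392823 + 648445) = -1609715*254724637891/392823 = -410034070482711065/392823 ≈ -1.0438e+12)
U - (-365867 + W) = -410034070482711065/392823 - (-365867 + 372438) = -410034070482711065/392823 - 1*6571 = -410034070482711065/392823 - 6571 = -410034073063950998/392823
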